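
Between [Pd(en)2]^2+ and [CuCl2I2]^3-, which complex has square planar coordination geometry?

[Pd(en)2]^2+

For [Pd(en)2]^2+: Ligand charges: ethylenediamine is neutral. With an overall charge of +2 the palladium centre must be in the +2 oxidation state. Pd sits in group 10, so the d-electron count is 10 − 2 = 8. A 4d d⁸ ion has a large crystal-field splitting; square planar leaves the high-energy d_{x²−y²} orbital empty and maximises CFSE. → square planar.
For [CuCl2I2]^3-: Summing ligand charges against the −3 overall charge gives an oxidation state of +1 for copper. Copper is a group-11 element; Cu(I) is therefore d¹⁰. A d¹⁰ ion has no crystal-field stabilisation preference between square planar and tetrahedral, so four ligands adopt the sterically favoured tetrahedral geometry. → tetrahedral.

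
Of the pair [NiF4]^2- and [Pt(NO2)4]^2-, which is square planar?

For [NiF4]^2-: Ligand charges: each fluoride is −1. With an overall charge of −2 the nickel centre must be in the +2 oxidation state. Nickel is a group-10 element; Ni(II) is therefore d⁸. Fluoride is a weak-field ligand. With weak-field ligands the CFSE gain from square planar is small, so a 3d d⁸ ion takes the sterically preferred tetrahedral geometry. → tetrahedral.
For [Pt(NO2)4]^2-: Each nitro (N-bound nitrite) is −1; balancing the −2 overall charge requires Pt(II). Group 10 minus oxidation state 2 gives a d⁸ configuration. A 5d d⁸ ion has a large crystal-field splitting; square planar leaves the high-energy d_{x²−y²} orbital empty and maximises CFSE. → square planar.

[Pt(NO2)4]^2-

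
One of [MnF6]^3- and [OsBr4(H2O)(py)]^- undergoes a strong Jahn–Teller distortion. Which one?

[MnF6]^3-: Each fluoride is −1; balancing the −3 overall charge requires Mn(III). Manganese is a group-7 element; Mn(III) is therefore d⁴. Fluoride is a weak-field ligand for a first-row metal, so the complex is high-spin. The t₂g³e_g¹ (high-spin) configuration has an unevenly filled e_g set; the Jahn–Teller theorem predicts a tetragonal distortion (typically axial elongation) to lift the degeneracy.
[OsBr4(H2O)(py)]^-: Each bromide is −1; water is neutral; pyridine is neutral; balancing the −1 overall charge requires Os(III). Osmium is a group-8 element; Os(III) is therefore d⁵. A 5d ion has a large Δₒ and is invariably low-spin. The d⁵ configuration leaves the e_g set evenly filled (or empty) — no strong Jahn–Teller driving force.

[MnF6]^3-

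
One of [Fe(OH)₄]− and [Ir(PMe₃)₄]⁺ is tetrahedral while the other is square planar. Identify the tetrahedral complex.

[Fe(OH)₄]−

For [Fe(OH)₄]−: Summing ligand charges against the −1 overall charge gives an oxidation state of +3 for iron. Fe sits in group 8, so the d-electron count is 8 − 3 = 5. A high-spin d⁵ ion has zero CFSE in either geometry, so four ligands adopt the sterically favoured tetrahedral geometry. → tetrahedral.
For [Ir(PMe₃)₄]⁺: Ligand charges: trimethylphosphine is neutral. With an overall charge of +1 the iridium centre must be in the +1 oxidation state. Ir sits in group 9, so the d-electron count is 9 − 1 = 8. A 5d d⁸ ion has a large crystal-field splitting; square planar leaves the high-energy d_{x²−y²} orbital empty and maximises CFSE. → square planar.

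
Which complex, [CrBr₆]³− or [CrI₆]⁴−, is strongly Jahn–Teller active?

[CrI₆]⁴−

[CrBr₆]³−: Summing ligand charges against the −3 overall charge gives an oxidation state of +3 for chromium. Cr sits in group 6, so the d-electron count is 6 − 3 = 3. The d³ configuration leaves the e_g set evenly filled (or empty) — no strong Jahn–Teller driving force.
[CrI₆]⁴−: Ligand charges: each iodide is −1. With an overall charge of −4 the chromium centre must be in the +2 oxidation state. Chromium is a group-6 element; Cr(II) is therefore d⁴. Iodide is a weak-field ligand for a first-row metal, so the complex is high-spin. The t₂g³e_g¹ (high-spin) configuration has an unevenly filled e_g set; the Jahn–Teller theorem predicts a tetragonal distortion (typically axial elongation) to lift the degeneracy.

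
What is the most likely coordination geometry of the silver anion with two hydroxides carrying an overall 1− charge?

Each hydroxide is −1; balancing the −1 overall charge requires Ag(I).
Group 11 minus oxidation state 1 gives a d¹⁰ configuration.
With 2 monodentate ligands the coordination number is 2.
A d¹⁰ ion with only two ligands adopts a linear arrangement (sp hybridisation; no CFSE preference).

linear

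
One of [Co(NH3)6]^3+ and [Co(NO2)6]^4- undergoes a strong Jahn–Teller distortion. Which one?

[Co(NO2)6]^4-

[Co(NH3)6]^3+: Ligand charges: ammonia is neutral. With an overall charge of +3 the cobalt centre must be in the +3 oxidation state. Co sits in group 9, so the d-electron count is 9 − 3 = 6. Co(III) has an exceptionally large octahedral splitting and is low-spin with essentially every ligand except fluoride. The d⁶ configuration leaves the e_g set evenly filled (or empty) — no strong Jahn–Teller driving force.
[Co(NO2)6]^4-: Ligand charges: each nitro (N-bound nitrite) is −1. With an overall charge of −4 the cobalt centre must be in the +2 oxidation state. Co sits in group 9, so the d-electron count is 9 − 2 = 7. Nitro (N-bound nitrite) is a strong-field ligand (high in the spectrochemical series) for a first-row metal, so the complex is low-spin. The t₂g⁶e_g¹ (low-spin) configuration has an unevenly filled e_g set; the Jahn–Teller theorem predicts a tetragonal distortion (typically axial elongation) to lift the degeneracy.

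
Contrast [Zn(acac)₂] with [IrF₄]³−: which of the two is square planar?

For [Zn(acac)₂]: Each acetylacetonate is −1; balancing the 0 overall charge requires Zn(II). Zn sits in group 12, so the d-electron count is 12 − 2 = 10. A d¹⁰ ion has no crystal-field stabilisation preference between square planar and tetrahedral, so four ligands adopt the sterically favoured tetrahedral geometry. → tetrahedral.
For [IrF₄]³−: Ligand charges: each fluoride is −1. With an overall charge of −3 the iridium centre must be in the +1 oxidation state. Iridium is a group-9 element; Ir(I) is therefore d⁸. A 5d d⁸ ion has a large crystal-field splitting; square planar leaves the high-energy d_{x²−y²} orbital empty and maximises CFSE. → square planar.

[IrF₄]³−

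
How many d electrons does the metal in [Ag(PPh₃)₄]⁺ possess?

d¹⁰

Ligand charges: triphenylphosphine is neutral. With an overall charge of +1 the silver centre must be in the +1 oxidation state.
Silver is a group-11 element; Ag(I) is therefore d¹⁰.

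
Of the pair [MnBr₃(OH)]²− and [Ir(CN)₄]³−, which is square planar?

[Ir(CN)₄]³−

For [MnBr₃(OH)]²−: Each bromide is −1; each hydroxide is −1; balancing the −2 overall charge requires Mn(II). Group 7 minus oxidation state 2 gives a d⁵ configuration. A high-spin d⁵ ion has zero CFSE in either geometry, so four ligands adopt the sterically favoured tetrahedral geometry. → tetrahedral.
For [Ir(CN)₄]³−: Summing ligand charges against the −3 overall charge gives an oxidation state of +1 for iridium. Iridium is a group-9 element; Ir(I) is therefore d⁸. A 5d d⁸ ion has a large crystal-field splitting; square planar leaves the high-energy d_{x²−y²} orbital empty and maximises CFSE. → square planar.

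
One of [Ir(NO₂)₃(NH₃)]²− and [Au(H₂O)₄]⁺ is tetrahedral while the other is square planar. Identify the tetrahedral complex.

For [Ir(NO₂)₃(NH₃)]²−: Ligand charges: each nitro (N-bound nitrite) is −1; ammonia is neutral. With an overall charge of −2 the iridium centre must be in the +1 oxidation state. Iridium is a group-9 element; Ir(I) is therefore d⁸. A 5d d⁸ ion has a large crystal-field splitting; square planar leaves the high-energy d_{x²−y²} orbital empty and maximises CFSE. → square planar.
For [Au(H₂O)₄]⁺: Water is neutral; balancing the +1 overall charge requires Au(I). Au sits in group 11, so the d-electron count is 11 − 1 = 10. A d¹⁰ ion has no crystal-field stabilisation preference between square planar and tetrahedral, so four ligands adopt the sterically favoured tetrahedral geometry. → tetrahedral.

[Au(H₂O)₄]⁺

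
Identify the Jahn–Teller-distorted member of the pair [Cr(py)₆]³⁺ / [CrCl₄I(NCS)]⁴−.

[CrCl₄I(NCS)]⁴−

[Cr(py)₆]³⁺: Summing ligand charges against the +3 overall charge gives an oxidation state of +3 for chromium. Cr sits in group 6, so the d-electron count is 6 − 3 = 3. The d³ configuration leaves the e_g set evenly filled (or empty) — no strong Jahn–Teller driving force.
[CrCl₄I(NCS)]⁴−: Ligand charges: each chloride is −1; each iodide is −1; each isothiocyanate is −1. With an overall charge of −4 the chromium centre must be in the +2 oxidation state. Chromium is a group-6 element; Cr(II) is therefore d⁴. Chloride, iodide, and isothiocyanate are weak-field ligands for a first-row metal, so the complex is high-spin. The t₂g³e_g¹ (high-spin) configuration has an unevenly filled e_g set; the Jahn–Teller theorem predicts a tetragonal distortion (typically axial elongation) to lift the degeneracy.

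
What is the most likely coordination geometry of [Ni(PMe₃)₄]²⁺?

square planar

Ligand charges: trimethylphosphine is neutral. With an overall charge of +2 the nickel centre must be in the +2 oxidation state.
Nickel is a group-10 element; Ni(II) is therefore d⁸.
Coordination number: 4.
Trimethylphosphine is a strong-field ligand (high in the spectrochemical series).
A 3d d⁸ ion with strong-field ligands gains enough CFSE to favour square planar over tetrahedral.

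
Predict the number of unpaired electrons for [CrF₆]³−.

Ligand charges: each fluoride is −1. With an overall charge of −3 the chromium centre must be in the +3 oxidation state.
Chromium is a group-6 element; Cr(III) is therefore d³.
In an octahedral field the d³ configuration is t₂g³e_g⁰ (only one arrangement possible), giving 3 unpaired electrons.

3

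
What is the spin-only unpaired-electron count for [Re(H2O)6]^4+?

3 unpaired electrons

Water is neutral; balancing the +4 overall charge requires Re(IV).
Rhenium is a group-7 element; Re(IV) is therefore d³.
In an octahedral field the d³ configuration is t₂g³e_g⁰ (only one arrangement possible), giving 3 unpaired electrons.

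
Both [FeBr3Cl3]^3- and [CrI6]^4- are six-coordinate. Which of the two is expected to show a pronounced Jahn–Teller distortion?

[CrI6]^4-

[FeBr3Cl3]^3-: Ligand charges: each bromide is −1; each chloride is −1. With an overall charge of −3 the iron centre must be in the +3 oxidation state. Iron is a group-8 element; Fe(III) is therefore d⁵. Bromide and chloride are weak-field ligands for a first-row metal, so the complex is high-spin. The d⁵ configuration leaves the e_g set evenly filled (or empty) — no strong Jahn–Teller driving force.
[CrI6]^4-: Each iodide is −1; balancing the −4 overall charge requires Cr(II). Group 6 minus oxidation state 2 gives a d⁴ configuration. Iodide is a weak-field ligand for a first-row metal, so the complex is high-spin. The t₂g³e_g¹ (high-spin) configuration has an unevenly filled e_g set; the Jahn–Teller theorem predicts a tetragonal distortion (typically axial elongation) to lift the degeneracy.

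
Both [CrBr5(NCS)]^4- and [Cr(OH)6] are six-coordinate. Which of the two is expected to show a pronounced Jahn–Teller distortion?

[CrBr5(NCS)]^4-: Ligand charges: each bromide is −1; each isothiocyanate is −1. With an overall charge of −4 the chromium centre must be in the +2 oxidation state. Group 6 minus oxidation state 2 gives a d⁴ configuration. Bromide and isothiocyanate are weak-field ligands for a first-row metal, so the complex is high-spin. The t₂g³e_g¹ (high-spin) configuration has an unevenly filled e_g set; the Jahn–Teller theorem predicts a tetragonal distortion (typically axial elongation) to lift the degeneracy.
[Cr(OH)6]: Summing ligand charges against the 0 overall charge gives an oxidation state of +6 for chromium. Cr sits in group 6, so the d-electron count is 6 − 6 = 0. The d⁰ configuration leaves the e_g set evenly filled (or empty) — no strong Jahn–Teller driving force.

[CrBr5(NCS)]^4-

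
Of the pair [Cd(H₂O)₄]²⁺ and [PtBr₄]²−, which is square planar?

[PtBr₄]²−

For [Cd(H₂O)₄]²⁺: Water is neutral; balancing the +2 overall charge requires Cd(II). Cd sits in group 12, so the d-electron count is 12 − 2 = 10. A d¹⁰ ion has no crystal-field stabilisation preference between square planar and tetrahedral, so four ligands adopt the sterically favoured tetrahedral geometry. → tetrahedral.
For [PtBr₄]²−: Each bromide is −1; balancing the −2 overall charge requires Pt(II). Group 10 minus oxidation state 2 gives a d⁸ configuration. A 5d d⁸ ion has a large crystal-field splitting; square planar leaves the high-energy d_{x²−y²} orbital empty and maximises CFSE. → square planar.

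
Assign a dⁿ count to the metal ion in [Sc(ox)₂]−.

d⁰

Summing ligand charges against the −1 overall charge gives an oxidation state of +3 for scandium.
Sc sits in group 3, so the d-electron count is 3 − 3 = 0.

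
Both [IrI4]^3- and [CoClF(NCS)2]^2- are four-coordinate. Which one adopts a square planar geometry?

For [IrI4]^3-: Ligand charges: each iodide is −1. With an overall charge of −3 the iridium centre must be in the +1 oxidation state. Ir sits in group 9, so the d-electron count is 9 − 1 = 8. A 5d d⁸ ion has a large crystal-field splitting; square planar leaves the high-energy d_{x²−y²} orbital empty and maximises CFSE. → square planar.
For [CoClF(NCS)2]^2-: Ligand charges: each chloride is −1; each fluoride is −1; each isothiocyanate is −1. With an overall charge of −2 the cobalt centre must be in the +2 oxidation state. Co sits in group 9, so the d-electron count is 9 − 2 = 7. For a high-spin 3d d⁷ ion with weak-field ligands the small Δₜ gives little square-planar CFSE advantage, so four ligands adopt the sterically favoured tetrahedral geometry. → tetrahedral.

[IrI4]^3-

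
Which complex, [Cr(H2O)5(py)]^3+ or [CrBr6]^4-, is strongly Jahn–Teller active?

[Cr(H2O)5(py)]^3+: Summing ligand charges against the +3 overall charge gives an oxidation state of +3 for chromium. Chromium is a group-6 element; Cr(III) is therefore d³. The d³ configuration leaves the e_g set evenly filled (or empty) — no strong Jahn–Teller driving force.
[CrBr6]^4-: Ligand charges: each bromide is −1. With an overall charge of −4 the chromium centre must be in the +2 oxidation state. Chromium is a group-6 element; Cr(II) is therefore d⁴. Bromide is a weak-field ligand for a first-row metal, so the complex is high-spin. The t₂g³e_g¹ (high-spin) configuration has an unevenly filled e_g set; the Jahn–Teller theorem predicts a tetragonal distortion (typically axial elongation) to lift the degeneracy.

[CrBr6]^4-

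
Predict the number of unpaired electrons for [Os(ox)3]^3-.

Summing ligand charges against the −3 overall charge gives an oxidation state of +3 for osmium.
Group 8 minus oxidation state 3 gives a d⁵ configuration.
Counting donor atoms: 3×oxalate (bidentate) → 6 donors. Coordination number = 6.
The spin state decides the count: a 5d ion has a large Δₒ and is invariably low-spin.
An octahedral low-spin d⁵ ion is t₂g⁵e_g⁰, giving 1 unpaired electron.

1 unpaired electron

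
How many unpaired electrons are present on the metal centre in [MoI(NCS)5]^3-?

3

Ligand charges: each iodide is −1; each isothiocyanate is −1. With an overall charge of −3 the molybdenum centre must be in the +3 oxidation state.
Molybdenum is a group-6 element; Mo(III) is therefore d³.
In an octahedral field the d³ configuration is t₂g³e_g⁰ (only one arrangement possible), giving 3 unpaired electrons.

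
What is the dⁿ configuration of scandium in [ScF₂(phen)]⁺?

Each fluoride is −1; 1,10-phenanthroline is neutral; balancing the +1 overall charge requires Sc(III).
Scandium is a group-3 element; Sc(III) is therefore d⁰.

d⁰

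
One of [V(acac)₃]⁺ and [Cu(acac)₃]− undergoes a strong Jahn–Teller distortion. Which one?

[V(acac)₃]⁺: Each acetylacetonate is −1; balancing the +1 overall charge requires V(IV). Group 5 minus oxidation state 4 gives a d¹ configuration. The d¹ configuration leaves the e_g set evenly filled (or empty) — no strong Jahn–Teller driving force.
[Cu(acac)₃]−: Ligand charges: each acetylacetonate is −1. With an overall charge of −1 the copper centre must be in the +2 oxidation state. Group 11 minus oxidation state 2 gives a d⁹ configuration. The t₂g⁶e_g³ configuration has an unevenly filled e_g set; the Jahn–Teller theorem predicts a tetragonal distortion (typically axial elongation) to lift the degeneracy.

[Cu(acac)₃]−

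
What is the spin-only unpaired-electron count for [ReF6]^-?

2 unpaired electrons

Ligand charges: each fluoride is −1. With an overall charge of −1 the rhenium centre must be in the +5 oxidation state.
Group 7 minus oxidation state 5 gives a d² configuration.
In an octahedral field the d² configuration is t₂g²e_g⁰ (only one arrangement possible), giving 2 unpaired electrons.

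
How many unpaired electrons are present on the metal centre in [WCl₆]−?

1 unpaired electron

Each chloride is −1; balancing the −1 overall charge requires W(V).
Group 6 minus oxidation state 5 gives a d¹ configuration.
In an octahedral field the d¹ configuration is t₂g¹e_g⁰ (only one arrangement possible), giving 1 unpaired electron.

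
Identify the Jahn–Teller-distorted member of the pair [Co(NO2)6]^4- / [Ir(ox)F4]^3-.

[Co(NO2)6]^4-

[Co(NO2)6]^4-: Summing ligand charges against the −4 overall charge gives an oxidation state of +2 for cobalt. Group 9 minus oxidation state 2 gives a d⁷ configuration. Nitro (N-bound nitrite) is a strong-field ligand (high in the spectrochemical series) for a first-row metal, so the complex is low-spin. The t₂g⁶e_g¹ (low-spin) configuration has an unevenly filled e_g set; the Jahn–Teller theorem predicts a tetragonal distortion (typically axial elongation) to lift the degeneracy.
[Ir(ox)F4]^3-: Each oxalate is −2; each fluoride is −1; balancing the −3 overall charge requires Ir(III). Group 9 minus oxidation state 3 gives a d⁶ configuration. A 5d ion has a large Δₒ and is invariably low-spin. The d⁶ configuration leaves the e_g set evenly filled (or empty) — no strong Jahn–Teller driving force.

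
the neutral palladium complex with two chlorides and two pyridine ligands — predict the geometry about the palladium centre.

Ligand charges: each chloride is −1; pyridine is neutral. With an overall charge of 0 the palladium centre must be in the +2 oxidation state.
Pd sits in group 10, so the d-electron count is 10 − 2 = 8.
Coordination number: 4.
A 4d d⁸ ion has a large crystal-field splitting; square planar leaves the high-energy d_{x²−y²} orbital empty and maximises CFSE.

square planar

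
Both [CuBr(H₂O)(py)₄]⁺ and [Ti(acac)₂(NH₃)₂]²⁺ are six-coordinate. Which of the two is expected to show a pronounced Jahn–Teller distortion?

[CuBr(H₂O)(py)₄]⁺: Ligand charges: each bromide is −1; water is neutral; pyridine is neutral. With an overall charge of +1 the copper centre must be in the +2 oxidation state. Copper is a group-11 element; Cu(II) is therefore d⁹. The t₂g⁶e_g³ configuration has an unevenly filled e_g set; the Jahn–Teller theorem predicts a tetragonal distortion (typically axial elongation) to lift the degeneracy.
[Ti(acac)₂(NH₃)₂]²⁺: Ligand charges: each acetylacetonate is −1; ammonia is neutral. With an overall charge of +2 the titanium centre must be in the +4 oxidation state. Group 4 minus oxidation state 4 gives a d⁰ configuration. The d⁰ configuration leaves the e_g set evenly filled (or empty) — no strong Jahn–Teller driving force.

[CuBr(H₂O)(py)₄]⁺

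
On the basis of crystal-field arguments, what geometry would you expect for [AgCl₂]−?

linear

Ligand charges: each chloride is −1. With an overall charge of −1 the silver centre must be in the +1 oxidation state.
Ag sits in group 11, so the d-electron count is 11 − 1 = 10.
Coordination number: 2.
A d¹⁰ ion with only two ligands adopts a linear arrangement (sp hybridisation; no CFSE preference).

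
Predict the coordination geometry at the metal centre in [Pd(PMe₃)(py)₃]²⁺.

square planar

Ligand charges: trimethylphosphine is neutral; pyridine is neutral. With an overall charge of +2 the palladium centre must be in the +2 oxidation state.
Palladium is a group-10 element; Pd(II) is therefore d⁸.
Coordination number: 4.
A 4d d⁸ ion has a large crystal-field splitting; square planar leaves the high-energy d_{x²−y²} orbital empty and maximises CFSE.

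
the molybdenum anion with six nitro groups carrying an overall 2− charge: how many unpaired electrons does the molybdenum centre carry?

Ligand charges: each nitro (N-bound nitrite) is −1. With an overall charge of −2 the molybdenum centre must be in the +4 oxidation state.
Molybdenum is a group-6 element; Mo(IV) is therefore d².
In an octahedral field the d² configuration is t₂g²e_g⁰ (only one arrangement possible), giving 2 unpaired electrons.

2 unpaired electrons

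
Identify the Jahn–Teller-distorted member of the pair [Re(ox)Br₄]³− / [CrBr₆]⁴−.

[Re(ox)Br₄]³−: Each oxalate is −2; each bromide is −1; balancing the −3 overall charge requires Re(III). Re sits in group 7, so the d-electron count is 7 − 3 = 4. A 5d ion has a large Δₒ and is invariably low-spin. The d⁴ configuration leaves the e_g set evenly filled (or empty) — no strong Jahn–Teller driving force.
[CrBr₆]⁴−: Ligand charges: each bromide is −1. With an overall charge of −4 the chromium centre must be in the +2 oxidation state. Chromium is a group-6 element; Cr(II) is therefore d⁴. Bromide is a weak-field ligand for a first-row metal, so the complex is high-spin. The t₂g³e_g¹ (high-spin) configuration has an unevenly filled e_g set; the Jahn–Teller theorem predicts a tetragonal distortion (typically axial elongation) to lift the degeneracy.

[CrBr₆]⁴−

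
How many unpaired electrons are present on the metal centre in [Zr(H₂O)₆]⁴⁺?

0

Summing ligand charges against the +4 overall charge gives an oxidation state of +4 for zirconium.
Group 4 minus oxidation state 4 gives a d⁰ configuration.
In an octahedral field the d⁰ configuration is t₂g⁰e_g⁰, giving 0 unpaired electrons.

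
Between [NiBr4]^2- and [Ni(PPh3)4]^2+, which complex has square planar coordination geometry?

[Ni(PPh3)4]^2+

For [NiBr4]^2-: Summing ligand charges against the −2 overall charge gives an oxidation state of +2 for nickel. Ni sits in group 10, so the d-electron count is 10 − 2 = 8. Bromide is a weak-field ligand. With weak-field ligands the CFSE gain from square planar is small, so a 3d d⁸ ion takes the sterically preferred tetrahedral geometry. → tetrahedral.
For [Ni(PPh3)4]^2+: Ligand charges: triphenylphosphine is neutral. With an overall charge of +2 the nickel centre must be in the +2 oxidation state. Group 10 minus oxidation state 2 gives a d⁸ configuration. Triphenylphosphine is a strong-field ligand (high in the spectrochemical series). A 3d d⁸ ion with strong-field ligands gains enough CFSE to favour square planar over tetrahedral. → square planar.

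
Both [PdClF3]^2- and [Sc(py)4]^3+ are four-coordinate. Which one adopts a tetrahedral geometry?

For [PdClF3]^2-: Summing ligand charges against the −2 overall charge gives an oxidation state of +2 for palladium. Palladium is a group-10 element; Pd(II) is therefore d⁸. A 4d d⁸ ion has a large crystal-field splitting; square planar leaves the high-energy d_{x²−y²} orbital empty and maximises CFSE. → square planar.
For [Sc(py)4]^3+: Summing ligand charges against the +3 overall charge gives an oxidation state of +3 for scandium. Group 3 minus oxidation state 3 gives a d⁰ configuration. A d⁰ ion has no crystal-field stabilisation preference between square planar and tetrahedral, so four ligands adopt the sterically favoured tetrahedral geometry. → tetrahedral.

[Sc(py)4]^3+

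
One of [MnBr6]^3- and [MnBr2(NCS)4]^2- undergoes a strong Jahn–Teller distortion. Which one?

[MnBr6]^3-

[MnBr6]^3-: Ligand charges: each bromide is −1. With an overall charge of −3 the manganese centre must be in the +3 oxidation state. Manganese is a group-7 element; Mn(III) is therefore d⁴. Bromide is a weak-field ligand for a first-row metal, so the complex is high-spin. The t₂g³e_g¹ (high-spin) configuration has an unevenly filled e_g set; the Jahn–Teller theorem predicts a tetragonal distortion (typically axial elongation) to lift the degeneracy.
[MnBr2(NCS)4]^2-: Summing ligand charges against the −2 overall charge gives an oxidation state of +4 for manganese. Manganese is a group-7 element; Mn(IV) is therefore d³. The d³ configuration leaves the e_g set evenly filled (or empty) — no strong Jahn–Teller driving force.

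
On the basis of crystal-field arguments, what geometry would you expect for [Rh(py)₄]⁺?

square planar

Summing ligand charges against the +1 overall charge gives an oxidation state of +1 for rhodium.
Rh sits in group 9, so the d-electron count is 9 − 1 = 8.
With 4 monodentate ligands the coordination number is 4.
A 4d d⁸ ion has a large crystal-field splitting; square planar leaves the high-energy d_{x²−y²} orbital empty and maximises CFSE.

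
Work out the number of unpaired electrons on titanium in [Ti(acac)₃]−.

Each acetylacetonate is −1; balancing the −1 overall charge requires Ti(II).
Group 4 minus oxidation state 2 gives a d² configuration.
Counting donor atoms: 3×acetylacetonate (bidentate) → 6 donors. Coordination number = 6.
In an octahedral field the d² configuration is t₂g²e_g⁰ (only one arrangement possible), giving 2 unpaired electrons.

2 unpaired electrons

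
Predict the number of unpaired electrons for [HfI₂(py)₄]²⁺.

0

Ligand charges: each iodide is −1; pyridine is neutral. With an overall charge of +2 the hafnium centre must be in the +4 oxidation state.
Hf sits in group 4, so the d-electron count is 4 − 4 = 0.
In an octahedral field the d⁰ configuration is t₂g⁰e_g⁰, giving 0 unpaired electrons.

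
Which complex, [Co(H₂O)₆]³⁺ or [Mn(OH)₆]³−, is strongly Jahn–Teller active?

[Co(H₂O)₆]³⁺: Summing ligand charges against the +3 overall charge gives an oxidation state of +3 for cobalt. Cobalt is a group-9 element; Co(III) is therefore d⁶. Co(III) has an exceptionally large octahedral splitting and is low-spin with essentially every ligand except fluoride. The d⁶ configuration leaves the e_g set evenly filled (or empty) — no strong Jahn–Teller driving force.
[Mn(OH)₆]³−: Each hydroxide is −1; balancing the −3 overall charge requires Mn(III). Group 7 minus oxidation state 3 gives a d⁴ configuration. Hydroxide is a weak-field ligand for a first-row metal, so the complex is high-spin. The t₂g³e_g¹ (high-spin) configuration has an unevenly filled e_g set; the Jahn–Teller theorem predicts a tetragonal distortion (typically axial elongation) to lift the degeneracy.

[Mn(OH)₆]³−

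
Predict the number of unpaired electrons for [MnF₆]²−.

3 unpaired electrons

Ligand charges: each fluoride is −1. With an overall charge of −2 the manganese centre must be in the +4 oxidation state.
Group 7 minus oxidation state 4 gives a d³ configuration.
In an octahedral field the d³ configuration is t₂g³e_g⁰ (only one arrangement possible), giving 3 unpaired electrons.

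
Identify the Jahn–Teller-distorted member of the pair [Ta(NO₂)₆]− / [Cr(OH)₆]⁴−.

[Ta(NO₂)₆]−: Each nitro (N-bound nitrite) is −1; balancing the −1 overall charge requires Ta(V). Group 5 minus oxidation state 5 gives a d⁰ configuration. The d⁰ configuration leaves the e_g set evenly filled (or empty) — no strong Jahn–Teller driving force.
[Cr(OH)₆]⁴−: Summing ligand charges against the −4 overall charge gives an oxidation state of +2 for chromium. Group 6 minus oxidation state 2 gives a d⁴ configuration. Hydroxide is a weak-field ligand for a first-row metal, so the complex is high-spin. The t₂g³e_g¹ (high-spin) configuration has an unevenly filled e_g set; the Jahn–Teller theorem predicts a tetragonal distortion (typically axial elongation) to lift the degeneracy.

[Cr(OH)₆]⁴−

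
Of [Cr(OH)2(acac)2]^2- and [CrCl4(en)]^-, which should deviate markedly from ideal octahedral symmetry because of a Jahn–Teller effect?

[Cr(OH)2(acac)2]^2-

[Cr(OH)2(acac)2]^2-: Ligand charges: each hydroxide is −1; each acetylacetonate is −1. With an overall charge of −2 the chromium centre must be in the +2 oxidation state. Chromium is a group-6 element; Cr(II) is therefore d⁴. Acetylacetonate and hydroxide are weak-field ligands for a first-row metal, so the complex is high-spin. The t₂g³e_g¹ (high-spin) configuration has an unevenly filled e_g set; the Jahn–Teller theorem predicts a tetragonal distortion (typically axial elongation) to lift the degeneracy.
[CrCl4(en)]^-: Summing ligand charges against the −1 overall charge gives an oxidation state of +3 for chromium. Chromium is a group-6 element; Cr(III) is therefore d³. The d³ configuration leaves the e_g set evenly filled (or empty) — no strong Jahn–Teller driving force.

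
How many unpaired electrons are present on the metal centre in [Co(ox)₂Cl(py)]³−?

Each oxalate is −2; each chloride is −1; pyridine is neutral; balancing the −3 overall charge requires Co(II).
Group 9 minus oxidation state 2 gives a d⁷ configuration.
Counting donor atoms: 2×oxalate (bidentate) → 4 donors; 1×chloride (monodentate) → 1 donor; 1×pyridine (monodentate) → 1 donor. Coordination number = 6.
The spin state decides the count: Chloride and oxalate are weak-field ligands for a first-row metal, so the complex is high-spin.
An octahedral high-spin d⁷ ion is t₂g⁵e_g², giving 3 unpaired electrons.

3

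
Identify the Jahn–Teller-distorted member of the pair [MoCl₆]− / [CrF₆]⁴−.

[MoCl₆]−: Summing ligand charges against the −1 overall charge gives an oxidation state of +5 for molybdenum. Group 6 minus oxidation state 5 gives a d¹ configuration. The d¹ configuration leaves the e_g set evenly filled (or empty) — no strong Jahn–Teller driving force.
[CrF₆]⁴−: Ligand charges: each fluoride is −1. With an overall charge of −4 the chromium centre must be in the +2 oxidation state. Chromium is a group-6 element; Cr(II) is therefore d⁴. Fluoride is a weak-field ligand for a first-row metal, so the complex is high-spin. The t₂g³e_g¹ (high-spin) configuration has an unevenly filled e_g set; the Jahn–Teller theorem predicts a tetragonal distortion (typically axial elongation) to lift the degeneracy.

[CrF₆]⁴−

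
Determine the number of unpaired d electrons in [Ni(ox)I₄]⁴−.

2 unpaired electrons

Ligand charges: each oxalate is −2; each iodide is −1. With an overall charge of −4 the nickel centre must be in the +2 oxidation state.
Nickel is a group-10 element; Ni(II) is therefore d⁸.
Counting donor atoms: 1×oxalate (bidentate) → 2 donors; 4×iodide (monodentate) → 4 donors. Coordination number = 6.
In an octahedral field the d⁸ configuration is t₂g⁶e_g² (only one arrangement possible), giving 2 unpaired electrons.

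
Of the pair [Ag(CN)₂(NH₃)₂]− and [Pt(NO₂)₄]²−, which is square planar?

[Pt(NO₂)₄]²−

For [Ag(CN)₂(NH₃)₂]−: Each cyanide is −1; ammonia is neutral; balancing the −1 overall charge requires Ag(I). Ag sits in group 11, so the d-electron count is 11 − 1 = 10. A d¹⁰ ion has no crystal-field stabilisation preference between square planar and tetrahedral, so four ligands adopt the sterically favoured tetrahedral geometry. → tetrahedral.
For [Pt(NO₂)₄]²−: Ligand charges: each nitro (N-bound nitrite) is −1. With an overall charge of −2 the platinum centre must be in the +2 oxidation state. Pt sits in group 10, so the d-electron count is 10 − 2 = 8. A 5d d⁸ ion has a large crystal-field splitting; square planar leaves the high-energy d_{x²−y²} orbital empty and maximises CFSE. → square planar.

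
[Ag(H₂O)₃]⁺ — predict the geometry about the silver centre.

Ligand charges: water is neutral. With an overall charge of +1 the silver centre must be in the +1 oxidation state.
Silver is a group-11 element; Ag(I) is therefore d¹⁰.
Coordination number: 3.
Three ligands around a d¹⁰ centre minimise repulsion in a trigonal-planar arrangement.

trigonal planar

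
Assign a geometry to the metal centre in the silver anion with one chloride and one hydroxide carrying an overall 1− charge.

linear

Ligand charges: each chloride is −1; each hydroxide is −1. With an overall charge of −1 the silver centre must be in the +1 oxidation state.
Group 11 minus oxidation state 1 gives a d¹⁰ configuration.
With 2 monodentate ligands the coordination number is 2.
A d¹⁰ ion with only two ligands adopts a linear arrangement (sp hybridisation; no CFSE preference).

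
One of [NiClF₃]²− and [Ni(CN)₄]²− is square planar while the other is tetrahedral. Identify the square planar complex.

For [NiClF₃]²−: Summing ligand charges against the −2 overall charge gives an oxidation state of +2 for nickel. Ni sits in group 10, so the d-electron count is 10 − 2 = 8. Chloride and fluoride are weak-field ligands. With weak-field ligands the CFSE gain from square planar is small, so a 3d d⁸ ion takes the sterically preferred tetrahedral geometry. → tetrahedral.
For [Ni(CN)₄]²−: Each cyanide is −1; balancing the −2 overall charge requires Ni(II). Group 10 minus oxidation state 2 gives a d⁸ configuration. Cyanide is a strong-field ligand (high in the spectrochemical series). A 3d d⁸ ion with strong-field ligands gains enough CFSE to favour square planar over tetrahedral. → square planar.

[Ni(CN)₄]²−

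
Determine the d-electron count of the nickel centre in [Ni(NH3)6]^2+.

d⁸

Summing ligand charges against the +2 overall charge gives an oxidation state of +2 for nickel.
Group 10 minus oxidation state 2 gives a d⁸ configuration.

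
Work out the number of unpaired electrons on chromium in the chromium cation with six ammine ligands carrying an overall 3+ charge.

3

Ammonia is neutral; balancing the +3 overall charge requires Cr(III).
Chromium is a group-6 element; Cr(III) is therefore d³.
In an octahedral field the d³ configuration is t₂g³e_g⁰ (only one arrangement possible), giving 3 unpaired electrons.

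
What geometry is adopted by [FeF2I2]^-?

Each fluoride is −1; each iodide is −1; balancing the −1 overall charge requires Fe(III).
Group 8 minus oxidation state 3 gives a d⁵ configuration.
Coordination number: 4.
Fluoride and iodide are weak-field ligands.
A high-spin d⁵ ion has zero CFSE in either geometry, so four ligands adopt the sterically favoured tetrahedral geometry.

tetrahedral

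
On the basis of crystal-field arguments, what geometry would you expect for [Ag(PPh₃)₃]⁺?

trigonal planar

Ligand charges: triphenylphosphine is neutral. With an overall charge of +1 the silver centre must be in the +1 oxidation state.
Ag sits in group 11, so the d-electron count is 11 − 1 = 10.
Coordination number: 3.
Three ligands around a d¹⁰ centre minimise repulsion in a trigonal-planar arrangement.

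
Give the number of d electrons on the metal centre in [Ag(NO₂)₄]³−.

d10

Ligand charges: each nitro (N-bound nitrite) is −1. With an overall charge of −3 the silver centre must be in the +1 oxidation state.
Group 11 minus oxidation state 1 gives a d¹⁰ configuration.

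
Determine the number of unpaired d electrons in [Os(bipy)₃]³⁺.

1 unpaired electron

Summing ligand charges against the +3 overall charge gives an oxidation state of +3 for osmium.
Osmium is a group-8 element; Os(III) is therefore d⁵.
Counting donor atoms: 3×2,2′-bipyridine (bidentate) → 6 donors. Coordination number = 6.
The spin state decides the count: a 5d ion has a large Δₒ and is invariably low-spin.
An octahedral low-spin d⁵ ion is t₂g⁵e_g⁰, giving 1 unpaired electron.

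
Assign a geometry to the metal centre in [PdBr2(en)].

Summing ligand charges against the 0 overall charge gives an oxidation state of +2 for palladium.
Group 10 minus oxidation state 2 gives a d⁸ configuration.
Counting donor atoms: 2×bromide (monodentate) → 2 donors; 1×ethylenediamine (bidentate) → 2 donors. Coordination number = 4.
A 4d d⁸ ion has a large crystal-field splitting; square planar leaves the high-energy d_{x²−y²} orbital empty and maximises CFSE.

square planar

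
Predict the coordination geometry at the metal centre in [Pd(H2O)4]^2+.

square planar

Summing ligand charges against the +2 overall charge gives an oxidation state of +2 for palladium.
Group 10 minus oxidation state 2 gives a d⁸ configuration.
With 4 monodentate ligands the coordination number is 4.
A 4d d⁸ ion has a large crystal-field splitting; square planar leaves the high-energy d_{x²−y²} orbital empty and maximises CFSE.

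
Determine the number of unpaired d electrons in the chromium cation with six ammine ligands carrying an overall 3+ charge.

3 unpaired electrons

Summing ligand charges against the +3 overall charge gives an oxidation state of +3 for chromium.
Chromium is a group-6 element; Cr(III) is therefore d³.
In an octahedral field the d³ configuration is t₂g³e_g⁰ (only one arrangement possible), giving 3 unpaired electrons.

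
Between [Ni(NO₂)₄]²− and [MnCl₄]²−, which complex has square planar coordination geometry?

[Ni(NO₂)₄]²−

For [Ni(NO₂)₄]²−: Each nitro (N-bound nitrite) is −1; balancing the −2 overall charge requires Ni(II). Ni sits in group 10, so the d-electron count is 10 − 2 = 8. Nitro (N-bound nitrite) is a strong-field ligand (high in the spectrochemical series). A 3d d⁸ ion with strong-field ligands gains enough CFSE to favour square planar over tetrahedral. → square planar.
For [MnCl₄]²−: Each chloride is −1; balancing the −2 overall charge requires Mn(II). Manganese is a group-7 element; Mn(II) is therefore d⁵. A high-spin d⁵ ion has zero CFSE in either geometry, so four ligands adopt the sterically favoured tetrahedral geometry. → tetrahedral.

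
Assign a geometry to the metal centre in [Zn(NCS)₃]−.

trigonal planar

Ligand charges: each isothiocyanate is −1. With an overall charge of −1 the zinc centre must be in the +2 oxidation state.
Group 12 minus oxidation state 2 gives a d¹⁰ configuration.
With 3 monodentate ligands the coordination number is 3.
Three ligands around a d¹⁰ centre minimise repulsion in a trigonal-planar arrangement.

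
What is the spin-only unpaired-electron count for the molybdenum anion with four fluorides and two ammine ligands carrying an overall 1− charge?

3

Ligand charges: each fluoride is −1; ammonia is neutral. With an overall charge of −1 the molybdenum centre must be in the +3 oxidation state.
Mo sits in group 6, so the d-electron count is 6 − 3 = 3.
In an octahedral field the d³ configuration is t₂g³e_g⁰ (only one arrangement possible), giving 3 unpaired electrons.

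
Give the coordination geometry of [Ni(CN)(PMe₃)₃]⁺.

square planar

Each cyanide is −1; trimethylphosphine is neutral; balancing the +1 overall charge requires Ni(II).
Group 10 minus oxidation state 2 gives a d⁸ configuration.
With 4 monodentate ligands the coordination number is 4.
Cyanide and trimethylphosphine are strong-field ligands (high in the spectrochemical series).
A 3d d⁸ ion with strong-field ligands gains enough CFSE to favour square planar over tetrahedral.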